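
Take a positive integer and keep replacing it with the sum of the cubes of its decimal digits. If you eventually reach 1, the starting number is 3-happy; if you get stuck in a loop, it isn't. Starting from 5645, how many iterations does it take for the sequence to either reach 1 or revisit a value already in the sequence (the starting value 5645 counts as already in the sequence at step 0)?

8

5645 → 5³ + 6³ + 4³ + 5³ = 530
530 → 5³ + 3³ + 0³ = 152
152 → 1³ + 5³ + 2³ = 134
134 → 1³ + 3³ + 4³ = 92
92 → 9³ + 2³ = 737
737 → 7³ + 3³ + 7³ = 713
713 → 7³ + 1³ + 3³ = 371
371 → 3³ + 7³ + 1³ = 371  — 371 repeats.
That took 8 steps.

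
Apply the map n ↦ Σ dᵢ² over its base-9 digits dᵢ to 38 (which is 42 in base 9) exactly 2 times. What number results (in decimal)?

38 = (4,2)_9 → 20
20 = (2,2)_9 → 8

8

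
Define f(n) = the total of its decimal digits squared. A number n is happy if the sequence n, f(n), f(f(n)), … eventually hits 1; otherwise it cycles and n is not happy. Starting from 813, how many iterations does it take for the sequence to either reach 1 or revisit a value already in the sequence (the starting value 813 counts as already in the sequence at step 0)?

813 → 8² + 1² + 3² = 64 + 1 + 9 = 74
74 → 7² + 4² = 49 + 16 = 65
65 → 6² + 5² = 36 + 25 = 61
61 → 6² + 1² = 36 + 1 = 37
37 → 3² + 7² = 9 + 49 = 58
58 → 5² + 8² = 25 + 64 = 89
89 → 8² + 9² = 64 + 81 = 145
145 → 1² + 4² + 5² = 1 + 16 + 25 = 42
42 → 4² + 2² = 16 + 4 = 20
20 → 2² + 0² = 4 + 0 = 4
4 → 4² = 16
16 → 1² + 6² = 1 + 36 = 37  — 37 repeats.
That took 12 steps.

12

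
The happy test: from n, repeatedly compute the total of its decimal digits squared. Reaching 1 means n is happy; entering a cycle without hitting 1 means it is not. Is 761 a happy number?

happy

761 → 86
86 → 100
100 → 1  — reached 1.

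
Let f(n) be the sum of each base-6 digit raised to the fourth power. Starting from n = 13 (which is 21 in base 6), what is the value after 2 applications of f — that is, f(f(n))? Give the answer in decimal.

13 = (2,1)_6 → 2⁴ + 1⁴ = 16 + 1 = 17
17 = (2,5)_6 → 2⁴ + 5⁴ = 16 + 625 = 641

641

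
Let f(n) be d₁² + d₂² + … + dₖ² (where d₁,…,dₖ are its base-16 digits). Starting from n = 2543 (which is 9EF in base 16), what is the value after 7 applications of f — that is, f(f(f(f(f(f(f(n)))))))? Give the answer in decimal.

208

2543 = (9,14,15)_16 → 502
502 = (1,15,6)_16 → 262
262 = (1,0,6)_16 → 37
37 = (2,5)_16 → 29
29 = (1,13)_16 → 170
170 = (10,10)_16 → 200
200 = (12,8)_16 → 208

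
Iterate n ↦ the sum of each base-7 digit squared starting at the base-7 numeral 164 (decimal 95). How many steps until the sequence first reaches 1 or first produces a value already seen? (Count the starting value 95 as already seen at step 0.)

95 = (1,6,4)_7 → 1² + 6² + 4² = 1 + 36 + 16 = 53
53 = (1,0,4)_7 → 1² + 0² + 4² = 1 + 0 + 16 = 17
17 = (2,3)_7 → 2² + 3² = 4 + 9 = 13
13 = (1,6)_7 → 1² + 6² = 1 + 36 = 37
37 = (5,2)_7 → 5² + 2² = 25 + 4 = 29
29 = (4,1)_7 → 4² + 1² = 16 + 1 = 17  — 17 repeats.
That took 6 steps.

6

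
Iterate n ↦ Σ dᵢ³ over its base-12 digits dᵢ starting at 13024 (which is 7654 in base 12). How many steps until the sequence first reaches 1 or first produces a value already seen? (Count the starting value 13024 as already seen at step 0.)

13024 = (7,6,5,4)_12 → 7³ + 6³ + 5³ + 4³ = 748
748 = (5,2,4)_12 → 5³ + 2³ + 4³ = 197
197 = (1,4,5)_12 → 1³ + 4³ + 5³ = 190
190 = (1,3,10)_12 → 1³ + 3³ + 10³ = 1028
1028 = (7,1,8)_12 → 7³ + 1³ + 8³ = 856
856 = (5,11,4)_12 → 5³ + 11³ + 4³ = 1520
1520 = (10,6,8)_12 → 10³ + 6³ + 8³ = 1728
1728 = (1,0,0,0)_12 → 1³ + 0³ + 0³ + 0³ = 1  — reached 1.
That took 8 steps.

8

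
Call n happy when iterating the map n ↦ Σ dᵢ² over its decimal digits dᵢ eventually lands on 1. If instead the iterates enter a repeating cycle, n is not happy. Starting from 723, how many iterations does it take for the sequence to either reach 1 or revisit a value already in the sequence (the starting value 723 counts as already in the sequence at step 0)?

723 → 7² + 2² + 3² = 62
62 → 6² + 2² = 40
40 → 4² + 0² = 16
16 → 1² + 6² = 37
37 → 3² + 7² = 58
58 → 5² + 8² = 89
89 → 8² + 9² = 145
145 → 1² + 4² + 5² = 42
42 → 4² + 2² = 20
20 → 2² + 0² = 4
4 → 4² = 16  — 16 repeats.
That took 11 steps.

11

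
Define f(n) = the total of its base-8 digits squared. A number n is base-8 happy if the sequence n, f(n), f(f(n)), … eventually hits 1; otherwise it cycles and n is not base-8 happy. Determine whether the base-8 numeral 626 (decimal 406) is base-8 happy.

406 = (6,2,6)_8 → 6² + 2² + 6² = 36 + 4 + 36 = 76
76 = (1,1,4)_8 → 1² + 1² + 4² = 1 + 1 + 16 = 18
18 = (2,2)_8 → 2² + 2² = 4 + 4 = 8
8 = (1,0)_8 → 1² + 0² = 1 + 0 = 1  — reached 1.

base-8 happy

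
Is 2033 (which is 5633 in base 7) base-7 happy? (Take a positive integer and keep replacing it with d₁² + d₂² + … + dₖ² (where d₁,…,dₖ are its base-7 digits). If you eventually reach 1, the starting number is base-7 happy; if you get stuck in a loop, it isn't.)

2033 = (5,6,3,3)_7 → 79
79 = (1,4,2)_7 → 21
21 = (3,0)_7 → 9
9 = (1,2)_7 → 5
5 = (5)_7 → 25
25 = (3,4)_7 → 25  — 25 already seen; the sequence cycles without reaching 1.

not base-7 happy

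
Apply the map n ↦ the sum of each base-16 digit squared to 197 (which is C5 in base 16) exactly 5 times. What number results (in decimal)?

50

197 = (12,5)_16 → 169
169 = (10,9)_16 → 181
181 = (11,5)_16 → 146
146 = (9,2)_16 → 85
85 = (5,5)_16 → 50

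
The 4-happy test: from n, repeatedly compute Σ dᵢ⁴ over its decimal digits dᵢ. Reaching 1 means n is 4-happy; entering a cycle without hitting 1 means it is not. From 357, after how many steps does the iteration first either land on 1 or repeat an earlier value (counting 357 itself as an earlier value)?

10

357 → 3⁴ + 5⁴ + 7⁴ = 81 + 625 + 2401 = 3107
3107 → 3⁴ + 1⁴ + 0⁴ + 7⁴ = 81 + 1 + 0 + 2401 = 2483
2483 → 2⁴ + 4⁴ + 8⁴ + 3⁴ = 16 + 256 + 4096 + 81 = 4449
4449 → 4⁴ + 4⁴ + 4⁴ + 9⁴ = 256 + 256 + 256 + 6561 = 7329
7329 → 7⁴ + 3⁴ + 2⁴ + 9⁴ = 2401 + 81 + 16 + 6561 = 9059
9059 → 9⁴ + 0⁴ + 5⁴ + 9⁴ = 6561 + 0 + 625 + 6561 = 13747
13747 → 1⁴ + 3⁴ + 7⁴ + 4⁴ + 7⁴ = 1 + 81 + 2401 + 256 + 2401 = 5140
5140 → 5⁴ + 1⁴ + 4⁴ + 0⁴ = 625 + 1 + 256 + 0 = 882
882 → 8⁴ + 8⁴ + 2⁴ = 4096 + 4096 + 16 = 8208
8208 → 8⁴ + 2⁴ + 0⁴ + 8⁴ = 4096 + 16 + 0 + 4096 = 8208  — 8208 repeats.
That took 10 steps.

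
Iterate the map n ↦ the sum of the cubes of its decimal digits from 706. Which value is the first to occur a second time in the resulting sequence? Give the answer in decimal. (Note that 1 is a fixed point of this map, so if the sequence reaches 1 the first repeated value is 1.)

370

706 → 7³ + 0³ + 6³ = 559
559 → 5³ + 5³ + 9³ = 979
979 → 9³ + 7³ + 9³ = 1801
1801 → 1³ + 8³ + 0³ + 1³ = 514
514 → 5³ + 1³ + 4³ = 190
190 → 1³ + 9³ + 0³ = 730
730 → 7³ + 3³ + 0³ = 370
370 → 3³ + 7³ + 0³ = 370  — 370 already appeared earlier.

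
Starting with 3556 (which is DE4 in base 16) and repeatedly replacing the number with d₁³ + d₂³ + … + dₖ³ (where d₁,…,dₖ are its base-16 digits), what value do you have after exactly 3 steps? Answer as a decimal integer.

2332

3556 = (13,14,4)_16 → 13³ + 14³ + 4³ = 5005
5005 = (1,3,8,13)_16 → 1³ + 3³ + 8³ + 13³ = 2737
2737 = (10,11,1)_16 → 10³ + 11³ + 1³ = 2332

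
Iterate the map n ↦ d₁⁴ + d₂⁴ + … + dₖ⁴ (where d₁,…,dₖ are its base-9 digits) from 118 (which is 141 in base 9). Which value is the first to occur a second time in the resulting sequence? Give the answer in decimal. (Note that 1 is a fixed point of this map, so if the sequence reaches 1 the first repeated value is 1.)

1378

118 = (1,4,1)_9 → 258
258 = (3,1,6)_9 → 1378
1378 = (1,8,0,1)_9 → 4098
4098 = (5,5,5,3)_9 → 1956
1956 = (2,6,1,3)_9 → 1394
1394 = (1,8,1,8)_9 → 8194
8194 = (1,2,2,1,4)_9 → 290
290 = (3,5,2)_9 → 722
722 = (8,8,2)_9 → 8208
8208 = (1,2,2,3,0)_9 → 114
114 = (1,3,6)_9 → 1378  — 1378 already appeared earlier.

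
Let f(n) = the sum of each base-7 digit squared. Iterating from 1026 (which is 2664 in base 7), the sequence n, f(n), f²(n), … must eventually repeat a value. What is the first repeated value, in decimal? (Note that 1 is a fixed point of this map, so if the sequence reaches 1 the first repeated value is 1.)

10

1026 = (2,6,6,4)_7 → 2² + 6² + 6² + 4² = 4 + 36 + 36 + 16 = 92
92 = (1,6,1)_7 → 1² + 6² + 1² = 1 + 36 + 1 = 38
38 = (5,3)_7 → 5² + 3² = 25 + 9 = 34
34 = (4,6)_7 → 4² + 6² = 16 + 36 = 52
52 = (1,0,3)_7 → 1² + 0² + 3² = 1 + 0 + 9 = 10
10 = (1,3)_7 → 1² + 3² = 1 + 9 = 10  — 10 already appeared earlier.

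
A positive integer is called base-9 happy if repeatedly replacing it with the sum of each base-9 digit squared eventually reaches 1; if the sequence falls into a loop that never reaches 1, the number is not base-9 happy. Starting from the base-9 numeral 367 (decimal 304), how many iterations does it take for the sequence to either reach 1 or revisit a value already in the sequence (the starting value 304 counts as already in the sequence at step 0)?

6

304 = (3,6,7)_9 → 3² + 6² + 7² = 9 + 36 + 49 = 94
94 = (1,1,4)_9 → 1² + 1² + 4² = 1 + 1 + 16 = 18
18 = (2,0)_9 → 2² + 0² = 4 + 0 = 4
4 = (4)_9 → 4² = 16
16 = (1,7)_9 → 1² + 7² = 1 + 49 = 50
50 = (5,5)_9 → 5² + 5² = 25 + 25 = 50  — 50 repeats.
That took 6 steps.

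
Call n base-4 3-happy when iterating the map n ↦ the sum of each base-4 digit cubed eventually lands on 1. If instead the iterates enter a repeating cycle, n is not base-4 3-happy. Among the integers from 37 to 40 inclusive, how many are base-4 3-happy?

2

37: 37 → 10 → 16 → 1  — base-4 3-happy
38: 38 → 17 → 2 → 8 → 8  — not base-4 3-happy
39: 39 → 36 → 9 → 9  — not base-4 3-happy
40: 40 → 16 → 1  — base-4 3-happy
base-4 3-happy: 37, 40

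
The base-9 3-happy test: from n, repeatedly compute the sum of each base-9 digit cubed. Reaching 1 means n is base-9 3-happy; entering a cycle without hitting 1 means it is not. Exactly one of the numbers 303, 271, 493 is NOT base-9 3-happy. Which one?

303: 303 → 459 → 341 → 577 → 345 → 99 → 9 → 1  — reaches 1 (base-9 3-happy)
271: 271 → 55 → 217 → 225 → 351 → 91 → 3 → 27 → 27  — repeats 27 (not base-9 3-happy)
493: 493 → 559 → 729 → 1  — reaches 1 (base-9 3-happy)

271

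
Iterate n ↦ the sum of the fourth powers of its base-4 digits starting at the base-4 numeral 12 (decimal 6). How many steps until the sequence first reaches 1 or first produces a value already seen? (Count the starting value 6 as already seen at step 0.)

6 = (1,2)_4 → 17
17 = (1,0,1)_4 → 2
2 = (2)_4 → 16
16 = (1,0,0)_4 → 1  — reached 1.
That took 4 steps.

4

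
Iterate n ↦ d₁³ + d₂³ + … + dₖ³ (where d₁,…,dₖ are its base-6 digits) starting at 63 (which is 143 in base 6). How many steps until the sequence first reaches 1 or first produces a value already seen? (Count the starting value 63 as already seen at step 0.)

7

63 = (1,4,3)_6 → 1³ + 4³ + 3³ = 92
92 = (2,3,2)_6 → 2³ + 3³ + 2³ = 43
43 = (1,1,1)_6 → 1³ + 1³ + 1³ = 3
3 = (3)_6 → 3³ = 27
27 = (4,3)_6 → 4³ + 3³ = 91
91 = (2,3,1)_6 → 2³ + 3³ + 1³ = 36
36 = (1,0,0)_6 → 1³ + 0³ + 0³ = 1  — reached 1.
That took 7 steps.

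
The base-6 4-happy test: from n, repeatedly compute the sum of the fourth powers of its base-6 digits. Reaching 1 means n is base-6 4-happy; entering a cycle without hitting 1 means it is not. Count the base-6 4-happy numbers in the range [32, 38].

32: 32 → 641 → 1522 → 259 → 4 → 256 → 258 → 3 → 81 → 98 → 288 → 17 → 641  (repeats 641)
33: 33 → 706 → 419 → 1332 → 2 → 16 → 272 → 99 → 353 → 963 → 609 → 978 → 338 → 114 → 82 → 273 → 164 → 353  (repeats 353)
34: 34 → 881 → 897 → 962 → 544 → 353 → 963 → 609 → 978 → 338 → 114 → 82 → 273 → 164 → 353  (repeats 353)
35: 35 → 1250 → 1153 → 642 → 1266 → 1251 → 1218 → 1331 → 1251  (repeats 1251)
36: 36 → 1  (reaches 1)
37: 37 → 2 → 16 → 272 → 99 → 353 → 963 → 609 → 978 → 338 → 114 → 82 → 273 → 164 → 353  (repeats 353)
38: 38 → 17 → 641 → 1522 → 259 → 4 → 256 → 258 → 3 → 81 → 98 → 288 → 17  (repeats 17)
base-6 4-happy: 36

1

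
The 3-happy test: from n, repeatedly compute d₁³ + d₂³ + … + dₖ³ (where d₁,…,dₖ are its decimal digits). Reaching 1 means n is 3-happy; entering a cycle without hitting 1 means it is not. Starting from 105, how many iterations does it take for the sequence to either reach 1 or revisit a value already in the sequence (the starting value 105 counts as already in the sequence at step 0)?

11

105 → 1³ + 0³ + 5³ = 1 + 0 + 125 = 126
126 → 1³ + 2³ + 6³ = 1 + 8 + 216 = 225
225 → 2³ + 2³ + 5³ = 8 + 8 + 125 = 141
141 → 1³ + 4³ + 1³ = 1 + 64 + 1 = 66
66 → 6³ + 6³ = 216 + 216 = 432
432 → 4³ + 3³ + 2³ = 64 + 27 + 8 = 99
99 → 9³ + 9³ = 729 + 729 = 1458
1458 → 1³ + 4³ + 5³ + 8³ = 1 + 64 + 125 + 512 = 702
702 → 7³ + 0³ + 2³ = 343 + 0 + 8 = 351
351 → 3³ + 5³ + 1³ = 27 + 125 + 1 = 153
153 → 1³ + 5³ + 3³ = 1 + 125 + 27 = 153  — 153 repeats.
That took 11 steps.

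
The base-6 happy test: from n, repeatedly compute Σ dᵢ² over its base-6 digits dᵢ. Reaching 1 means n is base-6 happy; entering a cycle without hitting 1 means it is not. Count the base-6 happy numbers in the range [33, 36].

1

33: 33 → 34 → 41 → 26 → 20 → 13 → 5 → 25 → 17 → 29 → 41  — not base-6 happy
34: 34 → 41 → 26 → 20 → 13 → 5 → 25 → 17 → 29 → 41  — not base-6 happy
35: 35 → 50 → 9 → 10 → 17 → 29 → 41 → 26 → 20 → 13 → 5 → 25 → 17  — not base-6 happy
36: 36 → 1  — base-6 happy
base-6 happy: 36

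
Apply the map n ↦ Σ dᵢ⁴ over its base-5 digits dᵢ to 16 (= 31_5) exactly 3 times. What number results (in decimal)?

418

16 = (3,1)_5 → 3⁴ + 1⁴ = 82
82 = (3,1,2)_5 → 3⁴ + 1⁴ + 2⁴ = 98
98 = (3,4,3)_5 → 3⁴ + 4⁴ + 3⁴ = 418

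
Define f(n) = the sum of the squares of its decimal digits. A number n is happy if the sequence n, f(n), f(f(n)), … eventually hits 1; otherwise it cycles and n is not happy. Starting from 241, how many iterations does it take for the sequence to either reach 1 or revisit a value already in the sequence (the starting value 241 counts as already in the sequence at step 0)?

241 → 2² + 4² + 1² = 21
21 → 2² + 1² = 5
5 → 5² = 25
25 → 2² + 5² = 29
29 → 2² + 9² = 85
85 → 8² + 5² = 89
89 → 8² + 9² = 145
145 → 1² + 4² + 5² = 42
42 → 4² + 2² = 20
20 → 2² + 0² = 4
4 → 4² = 16
16 → 1² + 6² = 37
37 → 3² + 7² = 58
58 → 5² + 8² = 89  — 89 repeats.
That took 14 steps.

14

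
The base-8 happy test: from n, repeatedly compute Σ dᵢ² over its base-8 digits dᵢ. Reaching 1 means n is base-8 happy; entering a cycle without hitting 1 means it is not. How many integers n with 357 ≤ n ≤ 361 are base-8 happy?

1

357: 357 → 66 → 5 → 25 → 10 → 5  (repeats 5)
358: 358 → 77 → 27 → 18 → 8 → 1  (reaches 1)
359: 359 → 90 → 14 → 37 → 41 → 26 → 13 → 26  (repeats 26)
360: 360 → 50 → 40 → 25 → 10 → 5 → 25  (repeats 25)
361: 361 → 51 → 45 → 50 → 40 → 25 → 10 → 5 → 25  (repeats 25)
base-8 happy: 358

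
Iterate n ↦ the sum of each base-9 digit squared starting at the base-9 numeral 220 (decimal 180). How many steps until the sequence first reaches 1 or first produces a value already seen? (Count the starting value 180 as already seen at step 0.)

180 = (2,2,0)_9 → 2² + 2² + 0² = 8
8 = (8)_9 → 8² = 64
64 = (7,1)_9 → 7² + 1² = 50
50 = (5,5)_9 → 5² + 5² = 50  — 50 repeats.
That took 4 steps.

4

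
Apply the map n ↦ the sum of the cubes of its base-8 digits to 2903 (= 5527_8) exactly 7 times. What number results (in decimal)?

92

2903 = (5,5,2,7)_8 → 601
601 = (1,1,3,1)_8 → 30
30 = (3,6)_8 → 243
243 = (3,6,3)_8 → 270
270 = (4,1,6)_8 → 281
281 = (4,3,1)_8 → 92
92 = (1,3,4)_8 → 92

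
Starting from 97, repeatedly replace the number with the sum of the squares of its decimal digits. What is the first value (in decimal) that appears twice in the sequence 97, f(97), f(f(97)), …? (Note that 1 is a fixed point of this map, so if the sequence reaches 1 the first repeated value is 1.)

1

97 → 9² + 7² = 81 + 49 = 130
130 → 1² + 3² + 0² = 1 + 9 + 0 = 10
10 → 1² + 0² = 1 + 0 = 1  — reached the fixed point 1.
1 → 1, so 1 is the first repeated value.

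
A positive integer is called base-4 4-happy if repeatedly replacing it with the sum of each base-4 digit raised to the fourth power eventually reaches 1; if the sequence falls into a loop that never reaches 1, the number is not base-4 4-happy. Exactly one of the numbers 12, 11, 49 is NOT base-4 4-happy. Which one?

12: 12 → 81 → 3 → 81  — repeats 81 (not base-4 4-happy)
11: 11 → 97 → 18 → 17 → 2 → 16 → 1  — reaches 1 (base-4 4-happy)
49: 49 → 82 → 18 → 17 → 2 → 16 → 1  — reaches 1 (base-4 4-happy)

12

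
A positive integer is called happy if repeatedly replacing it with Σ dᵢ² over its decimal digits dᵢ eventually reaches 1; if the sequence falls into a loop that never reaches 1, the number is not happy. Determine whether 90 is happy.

90 → 81
81 → 65
65 → 61
61 → 37
37 → 58
58 → 89
89 → 145
145 → 42
42 → 20
20 → 4
4 → 16
16 → 37  — 37 already seen; the sequence cycles without reaching 1.

not happy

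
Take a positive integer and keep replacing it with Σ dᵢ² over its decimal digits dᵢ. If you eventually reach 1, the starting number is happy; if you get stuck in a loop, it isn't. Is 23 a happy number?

23 → 2² + 3² = 4 + 9 = 13
13 → 1² + 3² = 1 + 9 = 10
10 → 1² + 0² = 1 + 0 = 1  — reached 1.

happy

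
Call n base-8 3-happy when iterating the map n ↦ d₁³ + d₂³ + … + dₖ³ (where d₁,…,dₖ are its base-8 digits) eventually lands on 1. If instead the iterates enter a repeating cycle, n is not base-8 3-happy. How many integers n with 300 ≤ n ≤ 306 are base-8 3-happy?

300: 300 → 253 → 495 → 811 → 217 → 55 → 559 → 469 → 476 → 434 → 440 → 559  — not base-8 3-happy
301: 301 → 314 → 415 → 586 → 11 → 28 → 91 → 55 → 559 → 469 → 476 → 434 → 440 → 559  — not base-8 3-happy
302: 302 → 405 → 349 → 277 → 197 → 152 → 35 → 91 → 55 → 559 → 469 → 476 → 434 → 440 → 559  — not base-8 3-happy
303: 303 → 532 → 73 → 3 → 27 → 54 → 432 → 432  — not base-8 3-happy
304: 304 → 280 → 91 → 55 → 559 → 469 → 476 → 434 → 440 → 559  — not base-8 3-happy
305: 305 → 281 → 92 → 92  — not base-8 3-happy
306: 306 → 288 → 128 → 8 → 1  — base-8 3-happy
base-8 3-happy: 306

1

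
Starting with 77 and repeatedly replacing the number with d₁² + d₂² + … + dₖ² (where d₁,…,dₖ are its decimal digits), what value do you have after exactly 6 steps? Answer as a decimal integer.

16

77 → 7² + 7² = 98
98 → 9² + 8² = 145
145 → 1² + 4² + 5² = 42
42 → 4² + 2² = 20
20 → 2² + 0² = 4
4 → 4² = 16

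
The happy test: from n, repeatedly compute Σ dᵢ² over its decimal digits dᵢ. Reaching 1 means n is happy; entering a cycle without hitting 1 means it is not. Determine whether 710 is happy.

710 → 7² + 1² + 0² = 49 + 1 + 0 = 50
50 → 5² + 0² = 25 + 0 = 25
25 → 2² + 5² = 4 + 25 = 29
29 → 2² + 9² = 4 + 81 = 85
85 → 8² + 5² = 64 + 25 = 89
89 → 8² + 9² = 64 + 81 = 145
145 → 1² + 4² + 5² = 1 + 16 + 25 = 42
42 → 4² + 2² = 16 + 4 = 20
20 → 2² + 0² = 4 + 0 = 4
4 → 4² = 16
16 → 1² + 6² = 1 + 36 = 37
37 → 3² + 7² = 9 + 49 = 58
58 → 5² + 8² = 25 + 64 = 89  — 89 already seen; the sequence cycles without reaching 1.

not happy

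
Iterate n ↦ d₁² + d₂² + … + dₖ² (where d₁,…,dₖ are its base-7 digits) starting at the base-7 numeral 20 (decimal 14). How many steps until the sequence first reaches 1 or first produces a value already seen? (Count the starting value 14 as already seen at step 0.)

5

14 = (2,0)_7 → 4
4 = (4)_7 → 16
16 = (2,2)_7 → 8
8 = (1,1)_7 → 2
2 = (2)_7 → 4  — 4 repeats.
That took 5 steps.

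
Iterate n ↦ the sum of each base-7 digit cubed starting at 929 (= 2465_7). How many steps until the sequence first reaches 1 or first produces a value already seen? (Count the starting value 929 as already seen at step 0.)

12

929 = (2,4,6,5)_7 → 2³ + 4³ + 6³ + 5³ = 8 + 64 + 216 + 125 = 413
413 = (1,1,3,0)_7 → 1³ + 1³ + 3³ + 0³ = 1 + 1 + 27 + 0 = 29
29 = (4,1)_7 → 4³ + 1³ = 64 + 1 = 65
65 = (1,2,2)_7 → 1³ + 2³ + 2³ = 1 + 8 + 8 = 17
17 = (2,3)_7 → 2³ + 3³ = 8 + 27 = 35
35 = (5,0)_7 → 5³ + 0³ = 125 + 0 = 125
125 = (2,3,6)_7 → 2³ + 3³ + 6³ = 8 + 27 + 216 = 251
251 = (5,0,6)_7 → 5³ + 0³ + 6³ = 125 + 0 + 216 = 341
341 = (6,6,5)_7 → 6³ + 6³ + 5³ = 216 + 216 + 125 = 557
557 = (1,4,2,4)_7 → 1³ + 4³ + 2³ + 4³ = 1 + 64 + 8 + 64 = 137
137 = (2,5,4)_7 → 2³ + 5³ + 4³ = 8 + 125 + 64 = 197
197 = (4,0,1)_7 → 4³ + 0³ + 1³ = 64 + 0 + 1 = 65  — 65 repeats.
That took 12 steps.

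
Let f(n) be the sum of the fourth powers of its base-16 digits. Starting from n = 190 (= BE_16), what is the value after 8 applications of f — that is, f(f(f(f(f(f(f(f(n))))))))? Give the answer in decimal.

190 = (11,14)_16 → 11⁴ + 14⁴ = 14641 + 38416 = 53057
53057 = (12,15,4,1)_16 → 12⁴ + 15⁴ + 4⁴ + 1⁴ = 20736 + 50625 + 256 + 1 = 71618
71618 = (1,1,7,12,2)_16 → 1⁴ + 1⁴ + 7⁴ + 12⁴ + 2⁴ = 1 + 1 + 2401 + 20736 + 16 = 23155
23155 = (5,10,7,3)_16 → 5⁴ + 10⁴ + 7⁴ + 3⁴ = 625 + 10000 + 2401 + 81 = 13107
13107 = (3,3,3,3)_16 → 3⁴ + 3⁴ + 3⁴ + 3⁴ = 81 + 81 + 81 + 81 = 324
324 = (1,4,4)_16 → 1⁴ + 4⁴ + 4⁴ = 1 + 256 + 256 = 513
513 = (2,0,1)_16 → 2⁴ + 0⁴ + 1⁴ = 16 + 0 + 1 = 17
17 = (1,1)_16 → 1⁴ + 1⁴ = 1 + 1 = 2

2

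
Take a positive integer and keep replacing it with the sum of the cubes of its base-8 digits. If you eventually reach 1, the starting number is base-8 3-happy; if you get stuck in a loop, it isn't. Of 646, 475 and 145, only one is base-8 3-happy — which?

646: 646 → 225 → 92 → 92  — repeats 92 (not base-8 3-happy)
475: 475 → 397 → 342 → 349 → 277 → 197 → 152 → 35 → 91 → 55 → 559 → 469 → 476 → 434 → 440 → 559  — repeats 559 (not base-8 3-happy)
145: 145 → 17 → 9 → 2 → 8 → 1  — reaches 1 (base-8 3-happy)

145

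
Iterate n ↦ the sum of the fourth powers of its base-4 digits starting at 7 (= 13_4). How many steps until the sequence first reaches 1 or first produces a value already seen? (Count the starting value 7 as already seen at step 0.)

6

7 = (1,3)_4 → 82
82 = (1,1,0,2)_4 → 18
18 = (1,0,2)_4 → 17
17 = (1,0,1)_4 → 2
2 = (2)_4 → 16
16 = (1,0,0)_4 → 1  — reached 1.
That took 6 steps.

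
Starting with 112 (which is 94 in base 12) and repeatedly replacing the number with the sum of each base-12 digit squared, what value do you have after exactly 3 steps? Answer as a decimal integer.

50

112 = (9,4)_12 → 9² + 4² = 97
97 = (8,1)_12 → 8² + 1² = 65
65 = (5,5)_12 → 5² + 5² = 50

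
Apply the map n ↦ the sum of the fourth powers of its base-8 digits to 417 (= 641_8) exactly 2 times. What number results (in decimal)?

98

417 = (6,4,1)_8 → 6⁴ + 4⁴ + 1⁴ = 1296 + 256 + 1 = 1553
1553 = (3,0,2,1)_8 → 3⁴ + 0⁴ + 2⁴ + 1⁴ = 81 + 0 + 16 + 1 = 98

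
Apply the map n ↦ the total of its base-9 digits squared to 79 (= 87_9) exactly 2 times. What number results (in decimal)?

35

79 = (8,7)_9 → 8² + 7² = 113
113 = (1,3,5)_9 → 1² + 3² + 5² = 35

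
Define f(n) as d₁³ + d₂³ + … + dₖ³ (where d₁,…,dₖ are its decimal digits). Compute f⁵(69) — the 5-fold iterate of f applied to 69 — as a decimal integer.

69 → 945
945 → 918
918 → 1242
1242 → 81
81 → 513

513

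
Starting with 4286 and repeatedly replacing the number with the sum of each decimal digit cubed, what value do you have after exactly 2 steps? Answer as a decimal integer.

512

4286 → 4³ + 2³ + 8³ + 6³ = 64 + 8 + 512 + 216 = 800
800 → 8³ + 0³ + 0³ = 512 + 0 + 0 = 512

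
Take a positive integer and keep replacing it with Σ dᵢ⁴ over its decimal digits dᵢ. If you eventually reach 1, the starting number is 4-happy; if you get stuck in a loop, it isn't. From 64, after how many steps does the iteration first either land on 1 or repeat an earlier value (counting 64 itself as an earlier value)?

64 → 6⁴ + 4⁴ = 1552
1552 → 1⁴ + 5⁴ + 5⁴ + 2⁴ = 1267
1267 → 1⁴ + 2⁴ + 6⁴ + 7⁴ = 3714
3714 → 3⁴ + 7⁴ + 1⁴ + 4⁴ = 2739
2739 → 2⁴ + 7⁴ + 3⁴ + 9⁴ = 9059
9059 → 9⁴ + 0⁴ + 5⁴ + 9⁴ = 13747
13747 → 1⁴ + 3⁴ + 7⁴ + 4⁴ + 7⁴ = 5140
5140 → 5⁴ + 1⁴ + 4⁴ + 0⁴ = 882
882 → 8⁴ + 8⁴ + 2⁴ = 8208
8208 → 8⁴ + 2⁴ + 0⁴ + 8⁴ = 8208  — 8208 repeats.
That took 10 steps.

10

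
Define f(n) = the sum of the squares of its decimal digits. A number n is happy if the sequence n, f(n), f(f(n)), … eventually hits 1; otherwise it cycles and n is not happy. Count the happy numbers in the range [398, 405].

398: 398 → 154 → 42 → 20 → 4 → 16 → 37 → 58 → 89 → 145 → 42  (repeats 42)
399: 399 → 171 → 51 → 26 → 40 → 16 → 37 → 58 → 89 → 145 → 42 → 20 → 4 → 16  (repeats 16)
400: 400 → 16 → 37 → 58 → 89 → 145 → 42 → 20 → 4 → 16  (repeats 16)
401: 401 → 17 → 50 → 25 → 29 → 85 → 89 → 145 → 42 → 20 → 4 → 16 → 37 → 58 → 89  (repeats 89)
402: 402 → 20 → 4 → 16 → 37 → 58 → 89 → 145 → 42 → 20  (repeats 20)
403: 403 → 25 → 29 → 85 → 89 → 145 → 42 → 20 → 4 → 16 → 37 → 58 → 89  (repeats 89)
404: 404 → 32 → 13 → 10 → 1  (reaches 1)
405: 405 → 41 → 17 → 50 → 25 → 29 → 85 → 89 → 145 → 42 → 20 → 4 → 16 → 37 → 58 → 89  (repeats 89)
happy: 404

1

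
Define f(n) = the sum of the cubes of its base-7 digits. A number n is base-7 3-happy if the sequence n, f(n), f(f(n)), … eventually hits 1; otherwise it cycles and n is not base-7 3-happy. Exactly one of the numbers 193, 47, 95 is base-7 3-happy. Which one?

193: 193 → 307 → 433 → 343 → 1  — reaches 1 (base-7 3-happy)
47: 47 → 341 → 557 → 137 → 197 → 65 → 17 → 35 → 125 → 251 → 341  — repeats 341 (not base-7 3-happy)
95: 95 → 281 → 251 → 341 → 557 → 137 → 197 → 65 → 17 → 35 → 125 → 251  — repeats 251 (not base-7 3-happy)

193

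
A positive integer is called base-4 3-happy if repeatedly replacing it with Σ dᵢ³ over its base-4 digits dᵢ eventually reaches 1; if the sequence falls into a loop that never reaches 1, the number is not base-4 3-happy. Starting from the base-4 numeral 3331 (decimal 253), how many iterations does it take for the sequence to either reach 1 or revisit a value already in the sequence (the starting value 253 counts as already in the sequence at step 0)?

4

253 = (3,3,3,1)_4 → 82
82 = (1,1,0,2)_4 → 10
10 = (2,2)_4 → 16
16 = (1,0,0)_4 → 1  — reached 1.
That took 4 steps.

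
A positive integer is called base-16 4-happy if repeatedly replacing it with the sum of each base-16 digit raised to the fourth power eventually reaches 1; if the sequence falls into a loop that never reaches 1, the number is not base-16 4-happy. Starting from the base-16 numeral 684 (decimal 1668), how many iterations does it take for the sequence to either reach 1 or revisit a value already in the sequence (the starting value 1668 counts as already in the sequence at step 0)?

8

1668 = (6,8,4)_16 → 6⁴ + 8⁴ + 4⁴ = 5648
5648 = (1,6,1,0)_16 → 1⁴ + 6⁴ + 1⁴ + 0⁴ = 1298
1298 = (5,1,2)_16 → 5⁴ + 1⁴ + 2⁴ = 642
642 = (2,8,2)_16 → 2⁴ + 8⁴ + 2⁴ = 4128
4128 = (1,0,2,0)_16 → 1⁴ + 0⁴ + 2⁴ + 0⁴ = 17
17 = (1,1)_16 → 1⁴ + 1⁴ = 2
2 = (2)_16 → 2⁴ = 16
16 = (1,0)_16 → 1⁴ + 0⁴ = 1  — reached 1.
That took 8 steps.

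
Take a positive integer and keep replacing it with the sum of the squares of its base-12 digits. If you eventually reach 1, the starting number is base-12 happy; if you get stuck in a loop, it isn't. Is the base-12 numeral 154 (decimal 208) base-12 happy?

208 = (1,5,4)_12 → 1² + 5² + 4² = 1 + 25 + 16 = 42
42 = (3,6)_12 → 3² + 6² = 9 + 36 = 45
45 = (3,9)_12 → 3² + 9² = 9 + 81 = 90
90 = (7,6)_12 → 7² + 6² = 49 + 36 = 85
85 = (7,1)_12 → 7² + 1² = 49 + 1 = 50
50 = (4,2)_12 → 4² + 2² = 16 + 4 = 20
20 = (1,8)_12 → 1² + 8² = 1 + 64 = 65
65 = (5,5)_12 → 5² + 5² = 25 + 25 = 50  — 50 already seen; the sequence cycles without reaching 1.

not base-12 happy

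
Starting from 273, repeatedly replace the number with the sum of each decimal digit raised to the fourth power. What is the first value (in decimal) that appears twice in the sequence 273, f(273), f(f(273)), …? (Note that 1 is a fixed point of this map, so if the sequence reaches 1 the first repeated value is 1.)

273 → 2⁴ + 7⁴ + 3⁴ = 2498
2498 → 2⁴ + 4⁴ + 9⁴ + 8⁴ = 10929
10929 → 1⁴ + 0⁴ + 9⁴ + 2⁴ + 9⁴ = 13139
13139 → 1⁴ + 3⁴ + 1⁴ + 3⁴ + 9⁴ = 6725
6725 → 6⁴ + 7⁴ + 2⁴ + 5⁴ = 4338
4338 → 4⁴ + 3⁴ + 3⁴ + 8⁴ = 4514
4514 → 4⁴ + 5⁴ + 1⁴ + 4⁴ = 1138
1138 → 1⁴ + 1⁴ + 3⁴ + 8⁴ = 4179
4179 → 4⁴ + 1⁴ + 7⁴ + 9⁴ = 9219
9219 → 9⁴ + 2⁴ + 1⁴ + 9⁴ = 13139  — 13139 already appeared earlier.

13139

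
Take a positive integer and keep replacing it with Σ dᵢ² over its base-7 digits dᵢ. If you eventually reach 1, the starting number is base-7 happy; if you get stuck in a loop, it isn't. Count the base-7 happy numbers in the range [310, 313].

310: 310 → 44 → 40 → 50 → 2 → 4 → 16 → 8 → 2  (repeats 2)
311: 311 → 49 → 1  (reaches 1)
312: 312 → 56 → 2 → 4 → 16 → 8 → 2  (repeats 2)
313: 313 → 65 → 9 → 5 → 25 → 25  (repeats 25)
base-7 happy: 311

1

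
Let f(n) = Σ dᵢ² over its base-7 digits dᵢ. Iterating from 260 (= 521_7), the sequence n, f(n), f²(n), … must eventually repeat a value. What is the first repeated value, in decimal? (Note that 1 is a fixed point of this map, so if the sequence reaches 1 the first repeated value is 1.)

2

260 = (5,2,1)_7 → 5² + 2² + 1² = 30
30 = (4,2)_7 → 4² + 2² = 20
20 = (2,6)_7 → 2² + 6² = 40
40 = (5,5)_7 → 5² + 5² = 50
50 = (1,0,1)_7 → 1² + 0² + 1² = 2
2 = (2)_7 → 2² = 4
4 = (4)_7 → 4² = 16
16 = (2,2)_7 → 2² + 2² = 8
8 = (1,1)_7 → 1² + 1² = 2  — 2 already appeared earlier.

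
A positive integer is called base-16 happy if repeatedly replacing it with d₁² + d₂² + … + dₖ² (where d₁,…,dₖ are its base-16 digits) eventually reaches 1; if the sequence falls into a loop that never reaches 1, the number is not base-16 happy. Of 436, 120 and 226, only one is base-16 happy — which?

436: 436 → 138 → 164 → 116 → 65 → 17 → 2 → 4 → 16 → 1  — reaches 1 (base-16 happy)
120: 120 → 113 → 50 → 13 → 169 → 181 → 146 → 85 → 50  — repeats 50 (not base-16 happy)
226: 226 → 200 → 208 → 169 → 181 → 146 → 85 → 50 → 13 → 169  — repeats 169 (not base-16 happy)

436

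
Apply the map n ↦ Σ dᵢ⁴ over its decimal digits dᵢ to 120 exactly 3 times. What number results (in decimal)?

288

120 → 1⁴ + 2⁴ + 0⁴ = 1 + 16 + 0 = 17
17 → 1⁴ + 7⁴ = 1 + 2401 = 2402
2402 → 2⁴ + 4⁴ + 0⁴ + 2⁴ = 16 + 256 + 0 + 16 = 288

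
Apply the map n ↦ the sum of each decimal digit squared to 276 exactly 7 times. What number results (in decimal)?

37

276 → 2² + 7² + 6² = 89
89 → 8² + 9² = 145
145 → 1² + 4² + 5² = 42
42 → 4² + 2² = 20
20 → 2² + 0² = 4
4 → 4² = 16
16 → 1² + 6² = 37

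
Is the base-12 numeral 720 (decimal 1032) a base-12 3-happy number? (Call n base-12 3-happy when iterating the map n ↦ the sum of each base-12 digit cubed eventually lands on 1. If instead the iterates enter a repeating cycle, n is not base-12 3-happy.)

1032 = (7,2,0)_12 → 7³ + 2³ + 0³ = 343 + 8 + 0 = 351
351 = (2,5,3)_12 → 2³ + 5³ + 3³ = 8 + 125 + 27 = 160
160 = (1,1,4)_12 → 1³ + 1³ + 4³ = 1 + 1 + 64 = 66
66 = (5,6)_12 → 5³ + 6³ = 125 + 216 = 341
341 = (2,4,5)_12 → 2³ + 4³ + 5³ = 8 + 64 + 125 = 197
197 = (1,4,5)_12 → 1³ + 4³ + 5³ = 1 + 64 + 125 = 190
190 = (1,3,10)_12 → 1³ + 3³ + 10³ = 1 + 27 + 1000 = 1028
1028 = (7,1,8)_12 → 7³ + 1³ + 8³ = 343 + 1 + 512 = 856
856 = (5,11,4)_12 → 5³ + 11³ + 4³ = 125 + 1331 + 64 = 1520
1520 = (10,6,8)_12 → 10³ + 6³ + 8³ = 1000 + 216 + 512 = 1728
1728 = (1,0,0,0)_12 → 1³ + 0³ + 0³ + 0³ = 1 + 0 + 0 + 0 = 1  — reached 1.

base-12 3-happy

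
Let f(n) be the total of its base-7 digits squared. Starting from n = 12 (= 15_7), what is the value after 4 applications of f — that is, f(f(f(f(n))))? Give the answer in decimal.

12 = (1,5)_7 → 1² + 5² = 1 + 25 = 26
26 = (3,5)_7 → 3² + 5² = 9 + 25 = 34
34 = (4,6)_7 → 4² + 6² = 16 + 36 = 52
52 = (1,0,3)_7 → 1² + 0² + 3² = 1 + 0 + 9 = 10

10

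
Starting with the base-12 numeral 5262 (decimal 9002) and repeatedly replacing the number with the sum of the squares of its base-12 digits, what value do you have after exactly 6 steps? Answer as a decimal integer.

26

9002 = (5,2,6,2)_12 → 5² + 2² + 6² + 2² = 25 + 4 + 36 + 4 = 69
69 = (5,9)_12 → 5² + 9² = 25 + 81 = 106
106 = (8,10)_12 → 8² + 10² = 64 + 100 = 164
164 = (1,1,8)_12 → 1² + 1² + 8² = 1 + 1 + 64 = 66
66 = (5,6)_12 → 5² + 6² = 25 + 36 = 61
61 = (5,1)_12 → 5² + 1² = 25 + 1 = 26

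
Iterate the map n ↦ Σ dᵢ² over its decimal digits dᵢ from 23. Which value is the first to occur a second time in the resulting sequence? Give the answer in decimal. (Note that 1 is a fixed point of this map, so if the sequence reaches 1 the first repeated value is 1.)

23 → 2² + 3² = 4 + 9 = 13
13 → 1² + 3² = 1 + 9 = 10
10 → 1² + 0² = 1 + 0 = 1  — reached the fixed point 1.
1 → 1, so 1 is the first repeated value.

1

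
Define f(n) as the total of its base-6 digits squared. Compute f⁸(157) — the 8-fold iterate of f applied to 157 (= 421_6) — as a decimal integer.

26

157 = (4,2,1)_6 → 4² + 2² + 1² = 21
21 = (3,3)_6 → 3² + 3² = 18
18 = (3,0)_6 → 3² + 0² = 9
9 = (1,3)_6 → 1² + 3² = 10
10 = (1,4)_6 → 1² + 4² = 17
17 = (2,5)_6 → 2² + 5² = 29
29 = (4,5)_6 → 4² + 5² = 41
41 = (1,0,5)_6 → 1² + 0² + 5² = 26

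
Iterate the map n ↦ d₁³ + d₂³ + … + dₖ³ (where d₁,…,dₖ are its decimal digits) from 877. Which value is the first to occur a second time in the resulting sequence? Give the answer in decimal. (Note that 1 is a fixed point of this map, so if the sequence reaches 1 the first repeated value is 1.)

877 → 1198
1198 → 1243
1243 → 100
100 → 1  — reached the fixed point 1.
1 → 1, so 1 is the first repeated value.

1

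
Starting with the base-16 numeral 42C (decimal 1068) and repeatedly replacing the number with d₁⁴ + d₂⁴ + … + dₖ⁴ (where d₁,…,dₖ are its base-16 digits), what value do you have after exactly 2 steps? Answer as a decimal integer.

1068 = (4,2,12)_16 → 4⁴ + 2⁴ + 12⁴ = 256 + 16 + 20736 = 21008
21008 = (5,2,1,0)_16 → 5⁴ + 2⁴ + 1⁴ + 0⁴ = 625 + 16 + 1 + 0 = 642

642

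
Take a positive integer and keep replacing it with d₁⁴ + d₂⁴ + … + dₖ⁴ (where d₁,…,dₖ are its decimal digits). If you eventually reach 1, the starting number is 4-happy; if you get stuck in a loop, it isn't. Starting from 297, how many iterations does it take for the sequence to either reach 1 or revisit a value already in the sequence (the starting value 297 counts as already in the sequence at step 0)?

11

297 → 2⁴ + 9⁴ + 7⁴ = 16 + 6561 + 2401 = 8978
8978 → 8⁴ + 9⁴ + 7⁴ + 8⁴ = 4096 + 6561 + 2401 + 4096 = 17154
17154 → 1⁴ + 7⁴ + 1⁴ + 5⁴ + 4⁴ = 1 + 2401 + 1 + 625 + 256 = 3284
3284 → 3⁴ + 2⁴ + 8⁴ + 4⁴ = 81 + 16 + 4096 + 256 = 4449
4449 → 4⁴ + 4⁴ + 4⁴ + 9⁴ = 256 + 256 + 256 + 6561 = 7329
7329 → 7⁴ + 3⁴ + 2⁴ + 9⁴ = 2401 + 81 + 16 + 6561 = 9059
9059 → 9⁴ + 0⁴ + 5⁴ + 9⁴ = 6561 + 0 + 625 + 6561 = 13747
13747 → 1⁴ + 3⁴ + 7⁴ + 4⁴ + 7⁴ = 1 + 81 + 2401 + 256 + 2401 = 5140
5140 → 5⁴ + 1⁴ + 4⁴ + 0⁴ = 625 + 1 + 256 + 0 = 882
882 → 8⁴ + 8⁴ + 2⁴ = 4096 + 4096 + 16 = 8208
8208 → 8⁴ + 2⁴ + 0⁴ + 8⁴ = 4096 + 16 + 0 + 4096 = 8208  — 8208 repeats.
That took 11 steps.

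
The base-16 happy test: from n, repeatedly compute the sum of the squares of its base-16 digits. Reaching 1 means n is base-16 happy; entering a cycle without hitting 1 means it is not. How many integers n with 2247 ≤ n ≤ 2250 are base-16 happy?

2247: 2247 → 257 → 2 → 4 → 16 → 1  (reaches 1)
2248: 2248 → 272 → 2 → 4 → 16 → 1  (reaches 1)
2249: 2249 → 289 → 6 → 36 → 20 → 17 → 2 → 4 → 16 → 1  (reaches 1)
2250: 2250 → 308 → 26 → 101 → 61 → 178 → 125 → 218 → 269 → 170 → 200 → 208 → 169 → 181 → 146 → 85 → 50 → 13 → 169  (repeats 169)
base-16 happy: 2247, 2248, 2249

3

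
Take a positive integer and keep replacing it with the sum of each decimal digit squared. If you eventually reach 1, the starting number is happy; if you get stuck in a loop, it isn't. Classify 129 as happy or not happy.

happy

129 → 1² + 2² + 9² = 86
86 → 8² + 6² = 100
100 → 1² + 0² + 0² = 1  — reached 1.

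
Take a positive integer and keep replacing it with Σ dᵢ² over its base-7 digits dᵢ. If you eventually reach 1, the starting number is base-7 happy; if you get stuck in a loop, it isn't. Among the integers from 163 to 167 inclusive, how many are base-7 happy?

163: 163 → 17 → 13 → 37 → 29 → 17  (repeats 17)
164: 164 → 22 → 10 → 10  (repeats 10)
165: 165 → 29 → 17 → 13 → 37 → 29  (repeats 29)
166: 166 → 38 → 34 → 52 → 10 → 10  (repeats 10)
167: 167 → 49 → 1  (reaches 1)
base-7 happy: 167

1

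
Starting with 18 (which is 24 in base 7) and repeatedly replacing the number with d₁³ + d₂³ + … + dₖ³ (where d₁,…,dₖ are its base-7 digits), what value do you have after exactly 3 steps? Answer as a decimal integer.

18 = (2,4)_7 → 2³ + 4³ = 72
72 = (1,3,2)_7 → 1³ + 3³ + 2³ = 36
36 = (5,1)_7 → 5³ + 1³ = 126

126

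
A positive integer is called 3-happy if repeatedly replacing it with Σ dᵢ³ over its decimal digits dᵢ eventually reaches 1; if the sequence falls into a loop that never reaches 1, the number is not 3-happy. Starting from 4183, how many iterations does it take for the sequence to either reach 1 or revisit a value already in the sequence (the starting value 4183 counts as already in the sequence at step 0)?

4183 → 4³ + 1³ + 8³ + 3³ = 604
604 → 6³ + 0³ + 4³ = 280
280 → 2³ + 8³ + 0³ = 520
520 → 5³ + 2³ + 0³ = 133
133 → 1³ + 3³ + 3³ = 55
55 → 5³ + 5³ = 250
250 → 2³ + 5³ + 0³ = 133  — 133 repeats.
That took 7 steps.

7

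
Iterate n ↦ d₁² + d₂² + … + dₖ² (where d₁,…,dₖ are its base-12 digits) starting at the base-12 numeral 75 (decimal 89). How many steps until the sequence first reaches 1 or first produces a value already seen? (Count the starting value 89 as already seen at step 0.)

89 = (7,5)_12 → 74
74 = (6,2)_12 → 40
40 = (3,4)_12 → 25
25 = (2,1)_12 → 5
5 = (5)_12 → 25  — 25 repeats.
That took 5 steps.

5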